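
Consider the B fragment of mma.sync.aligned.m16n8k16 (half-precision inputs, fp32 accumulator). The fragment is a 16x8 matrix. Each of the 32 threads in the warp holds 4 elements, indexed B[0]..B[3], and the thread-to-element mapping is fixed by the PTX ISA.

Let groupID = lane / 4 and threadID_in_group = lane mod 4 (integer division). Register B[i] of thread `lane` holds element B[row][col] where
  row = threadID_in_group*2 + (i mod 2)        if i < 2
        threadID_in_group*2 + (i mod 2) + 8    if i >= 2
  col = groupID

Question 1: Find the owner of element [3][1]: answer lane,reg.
c=1⇒gr=1  r=3⇒Rb=0,th=1,odd=1
L=1*4+1=5  i=0*2+1=1

5,1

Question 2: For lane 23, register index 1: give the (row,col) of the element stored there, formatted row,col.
lane 23: gr=5 (23/4), th=3 (23%4)
i=1: r=3*2+1+0=7, c=gr=5

7,5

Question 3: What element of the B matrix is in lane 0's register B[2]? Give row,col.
lane 0->0/4=0, 0 mod 4=0
i=2  r:2·0+0+8->8  c:0

8,0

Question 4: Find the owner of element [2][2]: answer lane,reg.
9,0

c: 2->gid=2  r: 2->r8=0,tid=1,i&1=0
L=2*4+1=9  i=0*2+0=0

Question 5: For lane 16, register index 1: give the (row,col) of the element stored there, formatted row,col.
lane 16: grp=4 (16/4), tig=0 (16%4)
i=1: r=0*2+1+0=1, c=grp=4

1,4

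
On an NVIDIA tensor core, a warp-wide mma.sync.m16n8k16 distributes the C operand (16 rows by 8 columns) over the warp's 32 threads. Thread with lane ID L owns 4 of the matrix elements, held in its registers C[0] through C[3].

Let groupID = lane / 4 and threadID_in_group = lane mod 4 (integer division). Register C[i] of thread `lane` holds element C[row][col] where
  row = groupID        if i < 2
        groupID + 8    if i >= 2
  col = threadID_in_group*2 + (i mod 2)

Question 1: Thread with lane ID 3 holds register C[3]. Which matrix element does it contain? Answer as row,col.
8,7

L=3->g=3>>2=0, t=3&3=3
[3]->row 0+8=8  col 3·2+1=7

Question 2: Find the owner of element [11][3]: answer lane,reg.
13,3

r:11=>grp=3,rB=1  c:3=>tig=1,lo=1
L=3*4+1=13  i=1*2+1=3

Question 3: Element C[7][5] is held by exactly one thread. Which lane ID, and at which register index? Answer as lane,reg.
r=7->g=7,rb=0  c=5->t=2,b0=1
L=7*4+2=30  i=0*2+1=1

30,1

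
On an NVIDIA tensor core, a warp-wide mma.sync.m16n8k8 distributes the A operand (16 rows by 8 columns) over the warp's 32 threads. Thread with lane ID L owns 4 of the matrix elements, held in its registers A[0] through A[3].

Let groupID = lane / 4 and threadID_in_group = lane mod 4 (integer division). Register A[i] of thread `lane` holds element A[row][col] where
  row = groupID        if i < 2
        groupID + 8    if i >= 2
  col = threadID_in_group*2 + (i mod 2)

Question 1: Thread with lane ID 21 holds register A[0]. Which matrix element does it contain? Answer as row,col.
lane 21: grp=5 (21/4), tig=1 (21%4)
i=0: r=5+0=5, c=1*2+0=2

5,2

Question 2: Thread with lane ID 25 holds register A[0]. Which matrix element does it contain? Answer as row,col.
6,2

L=25->gid=25>>2=6, tid=25&3=1
[0]->row 6+0=6  col 1·2+0=2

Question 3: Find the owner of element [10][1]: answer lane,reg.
8,3

r: 10->gid=2,r8=1  c: 1->tid=0,i&1=1
L=2*4+0=8  i=1*2+1=3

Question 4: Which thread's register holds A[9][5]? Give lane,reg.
6,3

r: 9->gid=1,r8=1  c: 5->tid=2,i&1=1
L=1*4+2=6  i=1*2+1=3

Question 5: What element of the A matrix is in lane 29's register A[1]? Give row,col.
7,3

29: G=7,T=1
[1] (7+0,1*2+1) = (7,3)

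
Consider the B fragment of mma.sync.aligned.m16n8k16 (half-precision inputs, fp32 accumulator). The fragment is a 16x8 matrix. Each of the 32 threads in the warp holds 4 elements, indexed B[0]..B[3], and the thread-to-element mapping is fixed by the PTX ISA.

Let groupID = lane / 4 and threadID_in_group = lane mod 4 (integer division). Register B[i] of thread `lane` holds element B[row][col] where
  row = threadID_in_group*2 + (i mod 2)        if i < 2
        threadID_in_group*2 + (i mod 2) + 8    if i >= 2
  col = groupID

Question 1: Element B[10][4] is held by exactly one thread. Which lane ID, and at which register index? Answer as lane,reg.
c=4→G=4  r=10→rhi=1,T=1,p=0
L=4*4+1=17  i=1*2+0=2

17,2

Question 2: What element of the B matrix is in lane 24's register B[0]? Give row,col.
24: gid=6,tid=0
[0] (0*2+0+0,6) = (0,6)

0,6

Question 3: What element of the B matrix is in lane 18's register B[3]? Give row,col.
13,4

L=18->g=18>>2=4, t=18&3=2
[3]->row 2·2+1+8=13  col g=4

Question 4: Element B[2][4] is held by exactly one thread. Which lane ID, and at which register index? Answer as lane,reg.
17,0

c:4=>grp=4  r:2=>rB=0,tig=1,lo=0
L=4*4+1=17  i=0*2+0=0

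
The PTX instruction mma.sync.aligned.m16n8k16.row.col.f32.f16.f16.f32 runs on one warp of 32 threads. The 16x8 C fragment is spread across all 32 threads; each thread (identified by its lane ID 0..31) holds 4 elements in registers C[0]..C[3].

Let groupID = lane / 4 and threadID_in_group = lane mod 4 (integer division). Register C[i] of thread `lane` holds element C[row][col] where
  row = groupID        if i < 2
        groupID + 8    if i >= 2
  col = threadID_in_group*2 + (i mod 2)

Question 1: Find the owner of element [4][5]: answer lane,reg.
r=4→G=4,rhi=0  c=5→T=2,p=1
L=4*4+2=18  i=0*2+1=1

18,1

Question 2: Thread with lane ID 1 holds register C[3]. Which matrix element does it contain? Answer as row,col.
8,3

lane 1: gr=0 (1/4), th=1 (1%4)
i=3: r=0+8=8, c=1*2+1=3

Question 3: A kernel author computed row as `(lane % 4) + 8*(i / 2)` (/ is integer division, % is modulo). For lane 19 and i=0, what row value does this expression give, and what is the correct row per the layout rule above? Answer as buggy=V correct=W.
`(lane % 4) + 8*(i / 2)`[19,0]->3
lane 19->19/4=4, 19 mod 4=3
i=0  r:4+0->4  c:2·3+0->6
row: 3 vs 4

buggy=3 correct=4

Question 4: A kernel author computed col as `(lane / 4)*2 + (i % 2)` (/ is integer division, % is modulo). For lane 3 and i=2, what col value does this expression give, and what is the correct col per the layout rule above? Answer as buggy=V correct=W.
buggy=0 correct=6

`(lane / 4)*2 + (i % 2)`[3,2]⇒0
3: gr=0,th=3
[2] (0+8,3*2+0) = (8,6)
col: 0 vs 6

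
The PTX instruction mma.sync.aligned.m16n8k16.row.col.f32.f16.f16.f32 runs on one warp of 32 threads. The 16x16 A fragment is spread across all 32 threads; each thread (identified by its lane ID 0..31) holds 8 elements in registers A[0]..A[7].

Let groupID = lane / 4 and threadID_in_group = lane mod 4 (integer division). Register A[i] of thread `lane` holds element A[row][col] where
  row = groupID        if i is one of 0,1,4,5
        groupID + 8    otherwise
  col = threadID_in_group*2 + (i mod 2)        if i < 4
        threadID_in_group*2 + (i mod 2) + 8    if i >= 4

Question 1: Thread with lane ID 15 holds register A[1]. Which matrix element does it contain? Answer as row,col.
L=15->g=15>>2=3, t=15&3=3
[1]->row 3+0=3  col 3·2+1+0=7

3,7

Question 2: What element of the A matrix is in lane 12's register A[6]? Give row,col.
lane 12->12/4=3, 12 mod 4=0
i=6  r:3+8->11  c:2·0+0+8->8

11,8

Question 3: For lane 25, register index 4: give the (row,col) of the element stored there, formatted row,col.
6,10

lane 25→25/4=6, 25 mod 4=1
i=4  r:6+0→6  c:2·1+0+8→10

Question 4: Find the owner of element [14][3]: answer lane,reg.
r=14->g=6,rb=1  c=3->cb=0,t=1,b0=1
L=6*4+1=25  i=0*4+1*2+1=3

25,3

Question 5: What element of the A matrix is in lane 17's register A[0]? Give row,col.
lane 17⇒17/4=4, 17 mod 4=1
i=0  r:4+0⇒4  c:2·1+0+0⇒2

4,2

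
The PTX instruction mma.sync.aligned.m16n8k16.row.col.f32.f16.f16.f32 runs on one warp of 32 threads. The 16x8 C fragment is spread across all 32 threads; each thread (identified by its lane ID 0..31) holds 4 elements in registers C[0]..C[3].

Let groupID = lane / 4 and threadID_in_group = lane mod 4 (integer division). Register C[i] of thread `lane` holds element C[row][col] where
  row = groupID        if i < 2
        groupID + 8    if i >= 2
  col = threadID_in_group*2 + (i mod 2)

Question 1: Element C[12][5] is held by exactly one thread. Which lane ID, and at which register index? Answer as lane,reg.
18,3

r:12=>grp=4,rB=1  c:5=>tig=2,lo=1
L=4*4+2=18  i=1*2+1=3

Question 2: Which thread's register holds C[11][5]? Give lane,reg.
14,3

r:11=>grp=3,rB=1  c:5=>tig=2,lo=1
L=3*4+2=14  i=1*2+1=3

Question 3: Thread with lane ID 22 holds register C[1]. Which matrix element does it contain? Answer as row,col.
5,5

lane 22: g=5 (22/4), t=2 (22%4)
i=1: r=5+0=5, c=2*2+1=5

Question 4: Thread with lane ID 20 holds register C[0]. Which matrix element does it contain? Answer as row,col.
5,0

lane 20: G=5 (20/4), T=0 (20%4)
i=0: r=5+0=5, c=0*2+0=0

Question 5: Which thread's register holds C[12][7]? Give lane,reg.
r=12⇒gr=4,Rb=1  c=7⇒th=3,odd=1
L=4*4+3=19  i=1*2+1=3

19,3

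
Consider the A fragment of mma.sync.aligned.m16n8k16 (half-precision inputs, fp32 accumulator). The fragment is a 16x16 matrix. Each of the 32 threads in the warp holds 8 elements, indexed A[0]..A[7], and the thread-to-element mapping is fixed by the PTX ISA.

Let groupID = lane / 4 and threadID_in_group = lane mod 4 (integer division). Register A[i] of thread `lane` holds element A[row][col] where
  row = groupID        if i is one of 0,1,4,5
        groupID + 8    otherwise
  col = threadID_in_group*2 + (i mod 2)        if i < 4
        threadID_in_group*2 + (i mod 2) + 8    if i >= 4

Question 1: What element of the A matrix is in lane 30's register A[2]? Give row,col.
L=30=>grp=30>>2=7, tig=30&3=2
[2]=>row 7+8=15  col 2·2+0+0=4

15,4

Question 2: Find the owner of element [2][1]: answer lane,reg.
8,1

r:2=>grp=2,rB=0  c:1=>cB=0,tig=0,lo=1
L=2*4+0=8  i=0*4+0*2+1=1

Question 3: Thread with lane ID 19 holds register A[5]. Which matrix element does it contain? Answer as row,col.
lane 19⇒19/4=4, 19 mod 4=3
i=5  r:4+0⇒4  c:2·3+1+8⇒15

4,15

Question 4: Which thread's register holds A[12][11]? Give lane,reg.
17,7

r=12→G=4,rhi=1  c=11→chi=1,T=1,p=1
L=4*4+1=17  i=1*4+1*2+1=7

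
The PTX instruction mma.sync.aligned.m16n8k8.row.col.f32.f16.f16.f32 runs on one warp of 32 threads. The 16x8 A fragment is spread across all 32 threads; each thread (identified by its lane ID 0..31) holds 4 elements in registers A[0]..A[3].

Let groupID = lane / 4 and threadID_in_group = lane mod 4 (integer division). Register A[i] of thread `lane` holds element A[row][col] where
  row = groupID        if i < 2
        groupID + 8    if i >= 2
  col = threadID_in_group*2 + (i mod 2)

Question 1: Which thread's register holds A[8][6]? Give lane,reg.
r=8⇒gr=0,Rb=1  c=6⇒th=3,odd=0
L=0*4+3=3  i=1*2+0=2

3,2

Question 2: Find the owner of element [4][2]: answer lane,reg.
17,0

r=4⇒gr=4,Rb=0  c=2⇒th=1,odd=0
L=4*4+1=17  i=0*2+0=0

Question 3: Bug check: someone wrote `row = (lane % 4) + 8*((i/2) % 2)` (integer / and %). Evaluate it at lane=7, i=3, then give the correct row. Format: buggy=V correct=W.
buggy=11 correct=9

`(lane % 4) + 8*((i/2) % 2)`[7,3]→11
lane 7: G=1 (7/4), T=3 (7%4)
i=3: r=1+8=9, c=3*2+1=7
row: 11 vs 9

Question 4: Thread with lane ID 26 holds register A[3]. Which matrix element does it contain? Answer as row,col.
14,5

L=26⇒gr=26>>2=6, th=26&3=2
[3]⇒row 6+8=14  col 2·2+1=5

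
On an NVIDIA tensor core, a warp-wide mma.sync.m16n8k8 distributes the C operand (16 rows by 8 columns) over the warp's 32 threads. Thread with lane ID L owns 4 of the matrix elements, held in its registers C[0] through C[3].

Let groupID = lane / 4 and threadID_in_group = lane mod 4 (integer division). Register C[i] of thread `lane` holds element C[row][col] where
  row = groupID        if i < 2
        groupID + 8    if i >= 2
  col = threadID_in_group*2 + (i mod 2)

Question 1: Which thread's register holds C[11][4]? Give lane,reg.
14,2

r:11=>grp=3,rB=1  c:4=>tig=2,lo=0
L=3*4+2=14  i=1*2+0=2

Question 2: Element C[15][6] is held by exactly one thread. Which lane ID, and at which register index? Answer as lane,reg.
31,2

r: 15->gid=7,r8=1  c: 6->tid=3,i&1=0
L=7*4+3=31  i=1*2+0=2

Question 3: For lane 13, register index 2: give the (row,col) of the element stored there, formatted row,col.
11,2

lane 13: g=3 (13/4), t=1 (13%4)
i=2: r=3+8=11, c=1*2+0=2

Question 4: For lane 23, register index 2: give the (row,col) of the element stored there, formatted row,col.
L=23⇒gr=23>>2=5, th=23&3=3
[2]⇒row 5+8=13  col 3·2+0=6

13,6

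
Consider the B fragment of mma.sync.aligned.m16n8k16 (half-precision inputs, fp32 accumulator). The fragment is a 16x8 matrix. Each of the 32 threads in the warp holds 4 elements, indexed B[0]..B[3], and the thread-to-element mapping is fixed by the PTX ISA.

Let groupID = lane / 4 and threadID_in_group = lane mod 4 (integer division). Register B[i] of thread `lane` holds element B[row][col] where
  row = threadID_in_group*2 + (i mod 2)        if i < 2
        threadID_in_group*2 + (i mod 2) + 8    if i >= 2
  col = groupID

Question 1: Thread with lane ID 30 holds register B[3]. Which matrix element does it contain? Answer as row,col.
13,7

lane 30: G=7 (30/4), T=2 (30%4)
i=3: r=2*2+1+8=13, c=G=7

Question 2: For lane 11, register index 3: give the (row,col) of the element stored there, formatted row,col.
lane 11->11/4=2, 11 mod 4=3
i=3  r:2·3+1+8->15  c:2

15,2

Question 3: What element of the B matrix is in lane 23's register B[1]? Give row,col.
7,5

lane 23: gid=5 (23/4), tid=3 (23%4)
i=1: r=3*2+1+0=7, c=gid=5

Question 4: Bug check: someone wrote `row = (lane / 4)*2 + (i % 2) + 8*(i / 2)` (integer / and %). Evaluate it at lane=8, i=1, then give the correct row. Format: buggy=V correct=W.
`(lane / 4)*2 + (i % 2) + 8*(i / 2)`[8,1]->5
L=8->g=8>>2=2, t=8&3=0
[1]->row 0·2+1+0=1  col g=2
row: 5 vs 1

buggy=5 correct=1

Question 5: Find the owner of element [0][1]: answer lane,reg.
4,0

c=1→G=1  r=0→rhi=0,T=0,p=0
L=1*4+0=4  i=0*2+0=0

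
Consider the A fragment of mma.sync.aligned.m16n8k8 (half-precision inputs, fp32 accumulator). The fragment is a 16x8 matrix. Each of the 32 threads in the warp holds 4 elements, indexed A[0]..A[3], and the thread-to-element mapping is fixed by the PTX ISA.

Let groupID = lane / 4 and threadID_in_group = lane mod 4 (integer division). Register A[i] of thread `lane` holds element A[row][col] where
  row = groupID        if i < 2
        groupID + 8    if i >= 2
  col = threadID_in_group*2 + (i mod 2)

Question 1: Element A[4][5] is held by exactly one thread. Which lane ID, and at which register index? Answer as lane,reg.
r: 4->gid=4,r8=0  c: 5->tid=2,i&1=1
L=4*4+2=18  i=0*2+1=1

18,1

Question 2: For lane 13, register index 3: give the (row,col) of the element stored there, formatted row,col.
11,3

lane 13->13/4=3, 13 mod 4=1
i=3  r:3+8->11  c:2·1+1->3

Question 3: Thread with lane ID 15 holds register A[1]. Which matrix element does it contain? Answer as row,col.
3,7

lane 15: gid=3 (15/4), tid=3 (15%4)
i=1: r=3+0=3, c=3*2+1=7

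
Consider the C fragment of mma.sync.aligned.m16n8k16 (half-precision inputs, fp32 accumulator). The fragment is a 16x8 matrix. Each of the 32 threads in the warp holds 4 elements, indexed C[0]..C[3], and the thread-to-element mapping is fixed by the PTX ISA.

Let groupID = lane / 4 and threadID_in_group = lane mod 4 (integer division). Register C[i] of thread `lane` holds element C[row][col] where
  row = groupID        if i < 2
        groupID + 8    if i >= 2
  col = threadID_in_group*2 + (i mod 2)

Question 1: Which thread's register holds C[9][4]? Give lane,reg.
r:9=>grp=1,rB=1  c:4=>tig=2,lo=0
L=1*4+2=6  i=1*2+0=2

6,2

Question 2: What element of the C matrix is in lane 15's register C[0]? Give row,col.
15: gid=3,tid=3
[0] (3+0,3*2+0) = (3,6)

3,6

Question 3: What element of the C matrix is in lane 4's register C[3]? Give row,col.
lane 4=>4/4=1, 4 mod 4=0
i=3  r:1+8=>9  c:2·0+1=>1

9,1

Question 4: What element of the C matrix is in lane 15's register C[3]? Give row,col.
11,7

lane 15⇒15/4=3, 15 mod 4=3
i=3  r:3+8⇒11  c:2·3+1⇒7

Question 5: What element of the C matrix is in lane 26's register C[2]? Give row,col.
14,4

lane 26: g=6 (26/4), t=2 (26%4)
i=2: r=6+8=14, c=2*2+0=4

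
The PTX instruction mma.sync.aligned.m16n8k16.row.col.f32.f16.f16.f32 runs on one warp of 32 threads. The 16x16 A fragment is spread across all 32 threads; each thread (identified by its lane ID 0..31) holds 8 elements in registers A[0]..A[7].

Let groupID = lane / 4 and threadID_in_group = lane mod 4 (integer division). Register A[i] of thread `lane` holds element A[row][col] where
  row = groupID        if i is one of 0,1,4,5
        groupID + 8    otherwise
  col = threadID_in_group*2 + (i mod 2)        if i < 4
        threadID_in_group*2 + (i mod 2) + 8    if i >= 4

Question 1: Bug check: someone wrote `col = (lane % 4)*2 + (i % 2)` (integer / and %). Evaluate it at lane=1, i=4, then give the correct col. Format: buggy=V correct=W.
buggy=2 correct=10

`(lane % 4)*2 + (i % 2)`[1,4]→2
lane 1→1/4=0, 1 mod 4=1
i=4  r:0+0→0  c:2·1+0+8→10
col: 2 vs 10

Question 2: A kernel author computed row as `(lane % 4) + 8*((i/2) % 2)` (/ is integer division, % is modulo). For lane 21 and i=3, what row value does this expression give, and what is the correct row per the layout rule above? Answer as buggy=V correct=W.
buggy=9 correct=13

`(lane % 4) + 8*((i/2) % 2)`[21,3]=>9
lane 21: grp=5 (21/4), tig=1 (21%4)
i=3: r=5+8=13, c=1*2+1+0=3
row: 9 vs 13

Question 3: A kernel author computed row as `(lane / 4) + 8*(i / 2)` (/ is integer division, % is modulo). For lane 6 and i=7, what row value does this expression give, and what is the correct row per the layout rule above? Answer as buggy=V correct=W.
`(lane / 4) + 8*(i / 2)`[6,7]->25
lane 6->6/4=1, 6 mod 4=2
i=7  r:1+8->9  c:2·2+1+8->13
row: 25 vs 9

buggy=25 correct=9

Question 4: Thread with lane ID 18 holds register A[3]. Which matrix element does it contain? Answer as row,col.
12,5

lane 18->18/4=4, 18 mod 4=2
i=3  r:4+8->12  c:2·2+1+0->5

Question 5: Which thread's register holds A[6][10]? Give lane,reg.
r: 6->gid=6,r8=0  c: 10->c8=1,tid=1,i&1=0
L=6*4+1=25  i=1*4+0*2+0=4

25,4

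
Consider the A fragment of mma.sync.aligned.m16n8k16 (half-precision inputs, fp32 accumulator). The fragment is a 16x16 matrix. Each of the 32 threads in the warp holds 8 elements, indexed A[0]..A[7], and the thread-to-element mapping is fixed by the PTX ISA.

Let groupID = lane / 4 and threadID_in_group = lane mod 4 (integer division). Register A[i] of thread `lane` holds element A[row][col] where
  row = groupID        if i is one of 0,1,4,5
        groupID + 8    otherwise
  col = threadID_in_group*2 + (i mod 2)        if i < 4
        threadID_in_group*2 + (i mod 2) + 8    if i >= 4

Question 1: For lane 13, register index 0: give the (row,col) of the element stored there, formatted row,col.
3,2

13: G=3,T=1
[0] (3+0,1*2+0+0) = (3,2)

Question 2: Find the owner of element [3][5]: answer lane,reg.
r=3->g=3,rb=0  c=5->cb=0,t=2,b0=1
L=3*4+2=14  i=0*4+0*2+1=1

14,1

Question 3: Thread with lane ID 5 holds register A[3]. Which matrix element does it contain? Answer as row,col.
9,3

lane 5: gr=1 (5/4), th=1 (5%4)
i=3: r=1+8=9, c=1*2+1+0=3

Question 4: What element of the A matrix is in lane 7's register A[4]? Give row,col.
1,14

lane 7: grp=1 (7/4), tig=3 (7%4)
i=4: r=1+0=1, c=3*2+0+8=14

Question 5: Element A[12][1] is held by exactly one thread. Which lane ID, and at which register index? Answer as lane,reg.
16,3

r:12=>grp=4,rB=1  c:1=>cB=0,tig=0,lo=1
L=4*4+0=16  i=0*4+1*2+1=3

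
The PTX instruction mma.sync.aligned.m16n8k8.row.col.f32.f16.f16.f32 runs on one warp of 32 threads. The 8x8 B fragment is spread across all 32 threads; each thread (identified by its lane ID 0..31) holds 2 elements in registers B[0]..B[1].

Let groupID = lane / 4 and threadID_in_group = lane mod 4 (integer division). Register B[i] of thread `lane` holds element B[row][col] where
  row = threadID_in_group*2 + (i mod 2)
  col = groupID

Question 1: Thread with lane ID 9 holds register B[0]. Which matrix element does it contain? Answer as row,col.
9: grp=2,tig=1
[0] (1*2+0,2) = (2,2)

2,2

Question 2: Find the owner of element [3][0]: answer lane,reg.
c=0->g=0  r=3->t=1,b0=1
L=0*4+1=1  i=1=1

1,1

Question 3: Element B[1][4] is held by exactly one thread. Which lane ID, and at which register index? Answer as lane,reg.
16,1

c=4⇒gr=4  r=1⇒th=0,odd=1
L=4*4+0=16  i=1=1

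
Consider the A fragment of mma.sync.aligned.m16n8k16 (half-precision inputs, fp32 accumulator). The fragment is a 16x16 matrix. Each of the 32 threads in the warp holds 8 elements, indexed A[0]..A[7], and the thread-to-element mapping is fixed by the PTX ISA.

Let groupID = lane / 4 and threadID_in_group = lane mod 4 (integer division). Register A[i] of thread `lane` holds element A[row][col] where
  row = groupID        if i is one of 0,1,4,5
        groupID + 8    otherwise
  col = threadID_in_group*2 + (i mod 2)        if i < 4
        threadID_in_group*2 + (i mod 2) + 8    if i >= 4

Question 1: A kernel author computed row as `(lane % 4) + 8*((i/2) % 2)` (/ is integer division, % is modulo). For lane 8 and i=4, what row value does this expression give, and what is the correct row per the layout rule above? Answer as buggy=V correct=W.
buggy=0 correct=2

`(lane % 4) + 8*((i/2) % 2)`[8,4]→0
L=8→G=8>>2=2, T=8&3=0
[4]→row 2+0=2  col 0·2+0+8=8
row: 0 vs 2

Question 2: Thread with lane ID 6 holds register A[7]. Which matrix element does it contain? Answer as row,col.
L=6=>grp=6>>2=1, tig=6&3=2
[7]=>row 1+8=9  col 2·2+1+8=13

9,13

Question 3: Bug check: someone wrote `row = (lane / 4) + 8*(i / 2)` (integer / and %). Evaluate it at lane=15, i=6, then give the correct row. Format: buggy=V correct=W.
buggy=27 correct=11

`(lane / 4) + 8*(i / 2)`[15,6]->27
lane 15->15/4=3, 15 mod 4=3
i=6  r:3+8->11  c:2·3+0+8->14
row: 27 vs 11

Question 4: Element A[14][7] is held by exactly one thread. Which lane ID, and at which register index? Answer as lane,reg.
r:14=>grp=6,rB=1  c:7=>cB=0,tig=3,lo=1
L=6*4+3=27  i=0*4+1*2+1=3

27,3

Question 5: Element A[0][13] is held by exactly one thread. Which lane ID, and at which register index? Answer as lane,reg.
2,5

r=0->g=0,rb=0  c=13->cb=1,t=2,b0=1
L=0*4+2=2  i=1*4+0*2+1=5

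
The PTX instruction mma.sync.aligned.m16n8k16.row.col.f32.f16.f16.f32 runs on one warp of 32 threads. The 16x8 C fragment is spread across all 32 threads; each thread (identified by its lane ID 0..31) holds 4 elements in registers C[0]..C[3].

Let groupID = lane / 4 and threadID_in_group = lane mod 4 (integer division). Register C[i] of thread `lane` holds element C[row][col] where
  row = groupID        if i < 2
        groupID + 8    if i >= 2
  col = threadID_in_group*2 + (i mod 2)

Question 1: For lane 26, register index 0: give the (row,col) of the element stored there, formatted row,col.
lane 26: grp=6 (26/4), tig=2 (26%4)
i=0: r=6+0=6, c=2*2+0=4

6,4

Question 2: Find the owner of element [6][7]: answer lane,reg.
27,1

r:6=>grp=6,rB=0  c:7=>tig=3,lo=1
L=6*4+3=27  i=0*2+1=1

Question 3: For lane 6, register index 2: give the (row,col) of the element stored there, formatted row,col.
L=6⇒gr=6>>2=1, th=6&3=2
[2]⇒row 1+8=9  col 2·2+0=4

9,4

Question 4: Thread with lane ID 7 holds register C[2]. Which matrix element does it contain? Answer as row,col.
9,6

lane 7⇒7/4=1, 7 mod 4=3
i=2  r:1+8⇒9  c:2·3+0⇒6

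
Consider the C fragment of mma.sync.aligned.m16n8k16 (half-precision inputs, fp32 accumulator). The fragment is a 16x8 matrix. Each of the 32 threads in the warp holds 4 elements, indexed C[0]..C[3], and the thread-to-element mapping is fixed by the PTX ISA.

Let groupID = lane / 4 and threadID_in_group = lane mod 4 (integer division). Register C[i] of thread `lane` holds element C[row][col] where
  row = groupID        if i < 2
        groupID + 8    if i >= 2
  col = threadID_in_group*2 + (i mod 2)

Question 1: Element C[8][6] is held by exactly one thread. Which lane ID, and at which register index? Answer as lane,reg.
3,2

r=8⇒gr=0,Rb=1  c=6⇒th=3,odd=0
L=0*4+3=3  i=1*2+0=2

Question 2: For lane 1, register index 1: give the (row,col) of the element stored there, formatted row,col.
L=1⇒gr=1>>2=0, th=1&3=1
[1]⇒row 0+0=0  col 1·2+1=3

0,3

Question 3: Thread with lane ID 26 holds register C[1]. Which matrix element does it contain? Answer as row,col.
26: gid=6,tid=2
[1] (6+0,2*2+1) = (6,5)

6,5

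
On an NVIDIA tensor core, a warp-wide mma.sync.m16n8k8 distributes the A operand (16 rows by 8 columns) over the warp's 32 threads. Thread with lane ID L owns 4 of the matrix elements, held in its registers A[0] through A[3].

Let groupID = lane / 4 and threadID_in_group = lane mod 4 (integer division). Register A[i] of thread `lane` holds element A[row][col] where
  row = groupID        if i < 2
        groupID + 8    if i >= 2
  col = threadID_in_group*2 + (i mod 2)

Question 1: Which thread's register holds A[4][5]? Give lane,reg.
18,1

r=4->g=4,rb=0  c=5->t=2,b0=1
L=4*4+2=18  i=0*2+1=1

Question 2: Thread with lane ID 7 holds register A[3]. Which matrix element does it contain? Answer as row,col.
9,7

7: g=1,t=3
[3] (1+8,3*2+1) = (9,7)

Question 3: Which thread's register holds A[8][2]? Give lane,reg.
1,2

r=8⇒gr=0,Rb=1  c=2⇒th=1,odd=0
L=0*4+1=1  i=1*2+0=2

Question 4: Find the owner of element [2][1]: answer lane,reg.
8,1

r: 2->gid=2,r8=0  c: 1->tid=0,i&1=1
L=2*4+0=8  i=0*2+1=1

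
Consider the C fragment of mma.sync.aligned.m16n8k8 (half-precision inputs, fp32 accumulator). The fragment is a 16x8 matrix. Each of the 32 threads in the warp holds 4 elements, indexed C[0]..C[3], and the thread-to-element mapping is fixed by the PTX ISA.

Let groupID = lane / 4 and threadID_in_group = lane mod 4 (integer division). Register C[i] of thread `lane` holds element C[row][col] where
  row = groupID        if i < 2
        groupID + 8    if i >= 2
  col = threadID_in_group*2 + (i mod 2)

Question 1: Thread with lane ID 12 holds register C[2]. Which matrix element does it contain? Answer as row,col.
11,0

lane 12->12/4=3, 12 mod 4=0
i=2  r:3+8->11  c:2·0+0->0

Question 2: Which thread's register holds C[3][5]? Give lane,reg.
14,1

r=3->g=3,rb=0  c=5->t=2,b0=1
L=3*4+2=14  i=0*2+1=1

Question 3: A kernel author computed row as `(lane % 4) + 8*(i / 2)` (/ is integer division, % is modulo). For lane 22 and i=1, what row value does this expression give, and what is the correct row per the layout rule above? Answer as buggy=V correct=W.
buggy=2 correct=5

`(lane % 4) + 8*(i / 2)`[22,1]⇒2
lane 22⇒22/4=5, 22 mod 4=2
i=1  r:5+0⇒5  c:2·2+1⇒5
row: 2 vs 5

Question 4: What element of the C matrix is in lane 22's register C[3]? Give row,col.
22: G=5,T=2
[3] (5+8,2*2+1) = (13,5)

13,5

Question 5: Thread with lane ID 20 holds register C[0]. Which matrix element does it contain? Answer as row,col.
5,0

L=20->gid=20>>2=5, tid=20&3=0
[0]->row 5+0=5  col 0·2+0=0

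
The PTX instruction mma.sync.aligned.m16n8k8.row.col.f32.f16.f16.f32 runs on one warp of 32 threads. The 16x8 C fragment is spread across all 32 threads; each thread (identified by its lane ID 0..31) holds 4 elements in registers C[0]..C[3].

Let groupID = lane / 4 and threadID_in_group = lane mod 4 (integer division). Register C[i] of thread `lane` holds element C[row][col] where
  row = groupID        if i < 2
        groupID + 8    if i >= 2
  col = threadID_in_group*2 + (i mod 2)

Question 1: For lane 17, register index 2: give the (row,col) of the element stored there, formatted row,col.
17: grp=4,tig=1
[2] (4+8,1*2+0) = (12,2)

12,2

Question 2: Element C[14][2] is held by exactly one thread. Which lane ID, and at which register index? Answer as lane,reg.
25,2

r=14->g=6,rb=1  c=2->t=1,b0=0
L=6*4+1=25  i=1*2+0=2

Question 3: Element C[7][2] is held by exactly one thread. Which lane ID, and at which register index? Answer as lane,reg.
r=7→G=7,rhi=0  c=2→T=1,p=0
L=7*4+1=29  i=0*2+0=0

29,0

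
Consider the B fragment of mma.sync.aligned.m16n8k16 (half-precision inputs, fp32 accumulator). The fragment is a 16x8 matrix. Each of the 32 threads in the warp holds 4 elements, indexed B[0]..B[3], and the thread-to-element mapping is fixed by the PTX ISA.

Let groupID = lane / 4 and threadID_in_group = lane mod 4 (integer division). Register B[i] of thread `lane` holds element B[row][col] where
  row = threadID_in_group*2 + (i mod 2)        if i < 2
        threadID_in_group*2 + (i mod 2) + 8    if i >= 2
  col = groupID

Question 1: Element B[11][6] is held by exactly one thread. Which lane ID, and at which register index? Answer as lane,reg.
c: 6->gid=6  r: 11->r8=1,tid=1,i&1=1
L=6*4+1=25  i=1*2+1=3

25,3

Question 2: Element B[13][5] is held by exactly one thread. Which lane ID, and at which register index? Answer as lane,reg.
22,3

c=5→G=5  r=13→rhi=1,T=2,p=1
L=5*4+2=22  i=1*2+1=3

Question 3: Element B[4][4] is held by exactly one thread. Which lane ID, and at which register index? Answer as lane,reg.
18,0

c:4=>grp=4  r:4=>rB=0,tig=2,lo=0
L=4*4+2=18  i=0*2+0=0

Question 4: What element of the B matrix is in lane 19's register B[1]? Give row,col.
L=19→G=19>>2=4, T=19&3=3
[1]→row 3·2+1+0=7  col G=4

7,4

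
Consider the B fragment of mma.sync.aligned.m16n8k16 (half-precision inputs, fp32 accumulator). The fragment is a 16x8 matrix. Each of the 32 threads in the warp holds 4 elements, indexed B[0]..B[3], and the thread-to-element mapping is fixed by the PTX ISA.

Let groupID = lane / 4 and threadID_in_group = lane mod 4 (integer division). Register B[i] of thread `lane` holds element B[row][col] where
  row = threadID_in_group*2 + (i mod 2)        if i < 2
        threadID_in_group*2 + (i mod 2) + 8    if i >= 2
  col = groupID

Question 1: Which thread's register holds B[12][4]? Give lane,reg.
18,2

c:4=>grp=4  r:12=>rB=1,tig=2,lo=0
L=4*4+2=18  i=1*2+0=2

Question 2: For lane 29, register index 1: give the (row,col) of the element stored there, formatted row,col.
3,7

lane 29: g=7 (29/4), t=1 (29%4)
i=1: r=1*2+1+0=3, c=g=7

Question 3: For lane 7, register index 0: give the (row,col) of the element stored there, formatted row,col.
6,1

7: gid=1,tid=3
[0] (3*2+0+0,1) = (6,1)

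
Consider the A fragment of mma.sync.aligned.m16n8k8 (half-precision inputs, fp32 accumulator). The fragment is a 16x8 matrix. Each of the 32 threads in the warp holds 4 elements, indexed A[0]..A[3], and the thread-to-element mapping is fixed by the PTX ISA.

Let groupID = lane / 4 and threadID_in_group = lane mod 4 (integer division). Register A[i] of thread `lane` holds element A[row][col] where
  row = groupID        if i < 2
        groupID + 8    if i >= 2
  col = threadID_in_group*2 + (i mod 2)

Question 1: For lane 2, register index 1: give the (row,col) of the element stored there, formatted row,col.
0,5

lane 2: g=0 (2/4), t=2 (2%4)
i=1: r=0+0=0, c=2*2+1=5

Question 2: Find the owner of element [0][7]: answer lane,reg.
3,1

r=0→G=0,rhi=0  c=7→T=3,p=1
L=0*4+3=3  i=0*2+1=1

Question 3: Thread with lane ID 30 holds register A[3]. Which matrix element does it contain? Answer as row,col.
15,5

lane 30⇒30/4=7, 30 mod 4=2
i=3  r:7+8⇒15  c:2·2+1⇒5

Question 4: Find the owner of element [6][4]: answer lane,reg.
26,0

r=6->g=6,rb=0  c=4->t=2,b0=0
L=6*4+2=26  i=0*2+0=0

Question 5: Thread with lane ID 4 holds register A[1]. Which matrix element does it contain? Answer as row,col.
1,1

L=4→G=4>>2=1, T=4&3=0
[1]→row 1+0=1  col 0·2+1=1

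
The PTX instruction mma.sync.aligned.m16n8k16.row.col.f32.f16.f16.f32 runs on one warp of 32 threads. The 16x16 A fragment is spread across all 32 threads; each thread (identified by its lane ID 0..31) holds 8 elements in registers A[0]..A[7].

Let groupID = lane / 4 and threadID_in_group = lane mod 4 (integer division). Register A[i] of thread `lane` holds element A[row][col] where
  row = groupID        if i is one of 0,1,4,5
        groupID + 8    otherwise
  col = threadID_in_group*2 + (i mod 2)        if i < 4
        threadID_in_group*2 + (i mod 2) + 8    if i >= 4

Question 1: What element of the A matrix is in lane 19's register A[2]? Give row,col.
lane 19⇒19/4=4, 19 mod 4=3
i=2  r:4+8⇒12  c:2·3+0+0⇒6

12,6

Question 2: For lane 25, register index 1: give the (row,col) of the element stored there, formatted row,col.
L=25⇒gr=25>>2=6, th=25&3=1
[1]⇒row 6+0=6  col 1·2+1+0=3

6,3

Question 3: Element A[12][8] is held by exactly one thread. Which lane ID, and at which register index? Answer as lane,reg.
16,6

r=12→G=4,rhi=1  c=8→chi=1,T=0,p=0
L=4*4+0=16  i=1*4+1*2+0=6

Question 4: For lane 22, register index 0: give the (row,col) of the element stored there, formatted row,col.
lane 22: g=5 (22/4), t=2 (22%4)
i=0: r=5+0=5, c=2*2+0+0=4

5,4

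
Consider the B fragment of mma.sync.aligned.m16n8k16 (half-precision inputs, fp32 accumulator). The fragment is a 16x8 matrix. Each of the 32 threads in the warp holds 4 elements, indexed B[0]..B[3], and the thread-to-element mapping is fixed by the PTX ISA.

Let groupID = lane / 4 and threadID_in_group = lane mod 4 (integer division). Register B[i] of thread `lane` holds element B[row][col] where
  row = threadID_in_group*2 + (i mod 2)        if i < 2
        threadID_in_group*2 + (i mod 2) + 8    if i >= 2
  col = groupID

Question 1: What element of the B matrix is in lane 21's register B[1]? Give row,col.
3,5

L=21->g=21>>2=5, t=21&3=1
[1]->row 1·2+1+0=3  col g=5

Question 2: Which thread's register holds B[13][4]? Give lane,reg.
18,3

c=4→G=4  r=13→rhi=1,T=2,p=1
L=4*4+2=18  i=1*2+1=3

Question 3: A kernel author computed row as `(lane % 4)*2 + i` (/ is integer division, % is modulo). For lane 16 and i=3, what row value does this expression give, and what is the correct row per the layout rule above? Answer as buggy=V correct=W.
`(lane % 4)*2 + i`[16,3]=>3
16: grp=4,tig=0
[3] (0*2+1+8,4) = (9,4)
row: 3 vs 9

buggy=3 correct=9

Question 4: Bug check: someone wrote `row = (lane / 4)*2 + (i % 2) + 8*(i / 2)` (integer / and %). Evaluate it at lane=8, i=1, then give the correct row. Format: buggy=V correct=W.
buggy=5 correct=1

`(lane / 4)*2 + (i % 2) + 8*(i / 2)`[8,1]->5
lane 8: gid=2 (8/4), tid=0 (8%4)
i=1: r=0*2+1+0=1, c=gid=2
row: 5 vs 1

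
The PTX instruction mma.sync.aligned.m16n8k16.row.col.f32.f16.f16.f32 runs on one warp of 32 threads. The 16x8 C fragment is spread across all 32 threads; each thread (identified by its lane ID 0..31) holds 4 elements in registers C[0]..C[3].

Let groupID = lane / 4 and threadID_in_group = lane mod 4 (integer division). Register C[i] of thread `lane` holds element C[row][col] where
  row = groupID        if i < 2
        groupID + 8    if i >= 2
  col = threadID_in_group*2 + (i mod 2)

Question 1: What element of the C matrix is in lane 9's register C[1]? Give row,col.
lane 9: grp=2 (9/4), tig=1 (9%4)
i=1: r=2+0=2, c=1*2+1=3

2,3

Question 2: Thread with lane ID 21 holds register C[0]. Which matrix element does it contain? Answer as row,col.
L=21=>grp=21>>2=5, tig=21&3=1
[0]=>row 5+0=5  col 1·2+0=2

5,2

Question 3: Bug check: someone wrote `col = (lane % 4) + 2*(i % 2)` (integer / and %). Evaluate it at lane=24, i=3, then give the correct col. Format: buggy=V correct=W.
`(lane % 4) + 2*(i % 2)`[24,3]⇒2
24: gr=6,th=0
[3] (6+8,0*2+1) = (14,1)
col: 2 vs 1

buggy=2 correct=1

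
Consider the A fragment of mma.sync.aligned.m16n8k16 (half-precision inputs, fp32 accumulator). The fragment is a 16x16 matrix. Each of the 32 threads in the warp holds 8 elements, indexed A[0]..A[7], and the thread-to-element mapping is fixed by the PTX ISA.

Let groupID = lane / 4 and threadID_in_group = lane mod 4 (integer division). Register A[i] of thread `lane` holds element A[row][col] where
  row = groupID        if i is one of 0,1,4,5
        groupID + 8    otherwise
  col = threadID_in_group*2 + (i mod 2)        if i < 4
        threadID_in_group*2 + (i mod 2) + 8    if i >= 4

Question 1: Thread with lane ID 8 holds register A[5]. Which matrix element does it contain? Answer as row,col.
2,9

lane 8=>8/4=2, 8 mod 4=0
i=5  r:2+0=>2  c:2·0+1+8=>9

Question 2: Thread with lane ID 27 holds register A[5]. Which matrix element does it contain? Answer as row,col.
6,15

lane 27: G=6 (27/4), T=3 (27%4)
i=5: r=6+0=6, c=3*2+1+8=15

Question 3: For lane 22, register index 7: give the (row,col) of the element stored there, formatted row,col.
22: gid=5,tid=2
[7] (5+8,2*2+1+8) = (13,13)

13,13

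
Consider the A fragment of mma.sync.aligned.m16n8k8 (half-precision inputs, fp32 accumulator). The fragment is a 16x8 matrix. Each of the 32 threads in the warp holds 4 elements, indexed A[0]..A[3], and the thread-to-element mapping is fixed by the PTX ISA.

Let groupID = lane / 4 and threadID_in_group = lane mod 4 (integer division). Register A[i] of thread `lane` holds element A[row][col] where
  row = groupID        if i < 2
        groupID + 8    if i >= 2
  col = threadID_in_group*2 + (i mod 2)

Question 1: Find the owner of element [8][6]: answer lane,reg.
3,2

r:8=>grp=0,rB=1  c:6=>tig=3,lo=0
L=0*4+3=3  i=1*2+0=2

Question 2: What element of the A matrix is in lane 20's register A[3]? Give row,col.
13,1

20: G=5,T=0
[3] (5+8,0*2+1) = (13,1)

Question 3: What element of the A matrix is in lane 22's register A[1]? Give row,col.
22: gr=5,th=2
[1] (5+0,2*2+1) = (5,5)

5,5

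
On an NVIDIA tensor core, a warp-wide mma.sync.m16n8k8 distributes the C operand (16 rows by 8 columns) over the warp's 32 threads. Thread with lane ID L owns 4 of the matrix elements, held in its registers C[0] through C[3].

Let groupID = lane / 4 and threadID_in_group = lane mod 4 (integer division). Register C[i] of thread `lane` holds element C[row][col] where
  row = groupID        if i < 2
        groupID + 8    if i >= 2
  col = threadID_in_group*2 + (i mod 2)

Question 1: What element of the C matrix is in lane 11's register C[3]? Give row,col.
lane 11->11/4=2, 11 mod 4=3
i=3  r:2+8->10  c:2·3+1->7

10,7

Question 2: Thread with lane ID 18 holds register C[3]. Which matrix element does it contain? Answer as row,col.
12,5

L=18=>grp=18>>2=4, tig=18&3=2
[3]=>row 4+8=12  col 2·2+1=5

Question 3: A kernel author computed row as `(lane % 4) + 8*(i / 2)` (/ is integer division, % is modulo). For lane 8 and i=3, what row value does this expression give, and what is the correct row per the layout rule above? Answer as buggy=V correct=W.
buggy=8 correct=10

`(lane % 4) + 8*(i / 2)`[8,3]=>8
lane 8: grp=2 (8/4), tig=0 (8%4)
i=3: r=2+8=10, c=0*2+1=1
row: 8 vs 10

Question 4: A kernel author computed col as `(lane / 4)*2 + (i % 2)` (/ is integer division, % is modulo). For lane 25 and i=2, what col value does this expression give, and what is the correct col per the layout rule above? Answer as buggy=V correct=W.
`(lane / 4)*2 + (i % 2)`[25,2]->12
25: g=6,t=1
[2] (6+8,1*2+0) = (14,2)
col: 12 vs 2

buggy=12 correct=2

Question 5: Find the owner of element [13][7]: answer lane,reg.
23,3

r=13→G=5,rhi=1  c=7→T=3,p=1
L=5*4+3=23  i=1*2+1=3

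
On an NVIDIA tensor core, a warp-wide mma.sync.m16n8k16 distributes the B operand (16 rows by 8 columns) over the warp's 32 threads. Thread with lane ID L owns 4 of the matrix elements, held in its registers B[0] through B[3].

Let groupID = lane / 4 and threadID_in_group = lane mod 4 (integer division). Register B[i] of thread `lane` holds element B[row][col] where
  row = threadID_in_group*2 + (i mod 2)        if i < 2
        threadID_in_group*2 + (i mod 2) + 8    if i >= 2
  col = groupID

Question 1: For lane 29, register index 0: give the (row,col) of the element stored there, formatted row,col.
lane 29: gid=7 (29/4), tid=1 (29%4)
i=0: r=1*2+0+0=2, c=gid=7

2,7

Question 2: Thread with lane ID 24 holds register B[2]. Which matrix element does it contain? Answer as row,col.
24: G=6,T=0
[2] (0*2+0+8,6) = (8,6)

8,6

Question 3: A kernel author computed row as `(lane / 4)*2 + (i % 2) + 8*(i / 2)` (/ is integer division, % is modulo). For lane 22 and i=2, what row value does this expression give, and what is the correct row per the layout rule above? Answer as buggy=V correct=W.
buggy=18 correct=12

`(lane / 4)*2 + (i % 2) + 8*(i / 2)`[22,2]->18
22: g=5,t=2
[2] (2*2+0+8,5) = (12,5)
row: 18 vs 12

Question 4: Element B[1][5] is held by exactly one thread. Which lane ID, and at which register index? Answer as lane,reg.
20,1

c=5→G=5  r=1→rhi=0,T=0,p=1
L=5*4+0=20  i=0*2+1=1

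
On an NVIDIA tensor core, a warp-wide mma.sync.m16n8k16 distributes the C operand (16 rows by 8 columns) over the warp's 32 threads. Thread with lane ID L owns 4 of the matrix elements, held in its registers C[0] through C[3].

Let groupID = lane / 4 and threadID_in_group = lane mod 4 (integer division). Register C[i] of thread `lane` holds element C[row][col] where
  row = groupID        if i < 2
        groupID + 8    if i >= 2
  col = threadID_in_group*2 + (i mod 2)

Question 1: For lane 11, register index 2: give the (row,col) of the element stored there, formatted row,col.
10,6

lane 11->11/4=2, 11 mod 4=3
i=2  r:2+8->10  c:2·3+0->6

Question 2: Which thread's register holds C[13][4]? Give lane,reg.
r=13→G=5,rhi=1  c=4→T=2,p=0
L=5*4+2=22  i=1*2+0=2

22,2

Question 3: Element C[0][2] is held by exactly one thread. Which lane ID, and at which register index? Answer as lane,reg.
r: 0->gid=0,r8=0  c: 2->tid=1,i&1=0
L=0*4+1=1  i=0*2+0=0

1,0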